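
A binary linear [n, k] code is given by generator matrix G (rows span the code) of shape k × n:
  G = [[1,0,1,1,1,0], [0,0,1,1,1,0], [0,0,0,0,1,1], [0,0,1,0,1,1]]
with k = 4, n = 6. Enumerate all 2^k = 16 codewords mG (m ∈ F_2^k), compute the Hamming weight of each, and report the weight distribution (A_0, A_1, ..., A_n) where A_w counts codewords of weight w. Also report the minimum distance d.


Weight distribution: A_0 = 1, A_1 = 2, A_2 = 4, A_3 = 6, A_4 = 3. Minimum distance d = 1.

Enumerate all 2^4 = 16 messages m ∈ F_2^4.
For each, compute codeword c = mG in F_2^6, then tally its weight.
  m = 0000 → c = 000000, weight = 0.
  m = 1000 → c = 101110, weight = 4.
  m = 0100 → c = 001110, weight = 3.
  m = 1100 → c = 100000, weight = 1.
  m = 0010 → c = 000011, weight = 2.
  m = 1010 → c = 101101, weight = 4.
  m = 0110 → c = 001101, weight = 3.
  m = 1110 → c = 100011, weight = 3.
  m = 0001 → c = 001011, weight = 3.
  m = 1001 → c = 100101, weight = 3.
  m = 0101 → c = 000101, weight = 2.
  m = 1101 → c = 101011, weight = 4.
  m = 0011 → c = 001000, weight = 1.
  m = 1011 → c = 100110, weight = 3.
  m = 0111 → c = 000110, weight = 2.
  m = 1111 → c = 101000, weight = 2.
Tally weights:
  weight 0: 1 codewords.
  weight 1: 2 codewords.
  weight 2: 4 codewords.
  weight 3: 6 codewords.
  weight 4: 3 codewords.
Minimum distance d = smallest w > 0 with A_w > 0 = 1.
Sanity: Σ A_w = 16 = 2^4 = 16 ✓.


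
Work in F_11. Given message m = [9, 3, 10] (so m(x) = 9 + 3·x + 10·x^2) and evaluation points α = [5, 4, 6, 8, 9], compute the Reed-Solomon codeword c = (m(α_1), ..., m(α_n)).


c = [10, 5, 2, 2, 10]

Message polynomial: m(x) = 9 + 3·x + 10·x^2 (mod 11).
For each evaluation point α_i, compute m(α_i) mod 11:
  α_1 = 5: Horner steps 10 → 9 → 10, so m(5) = 10.
  α_2 = 4: Horner steps 10 → 10 → 5, so m(4) = 5.
  α_3 = 6: Horner steps 10 → 8 → 2, so m(6) = 2.
  α_4 = 8: Horner steps 10 → 6 → 2, so m(8) = 2.
  α_5 = 9: Horner steps 10 → 5 → 10, so m(9) = 10.
Codeword c = [10, 5, 2, 2, 10] ∈ F_11^5.


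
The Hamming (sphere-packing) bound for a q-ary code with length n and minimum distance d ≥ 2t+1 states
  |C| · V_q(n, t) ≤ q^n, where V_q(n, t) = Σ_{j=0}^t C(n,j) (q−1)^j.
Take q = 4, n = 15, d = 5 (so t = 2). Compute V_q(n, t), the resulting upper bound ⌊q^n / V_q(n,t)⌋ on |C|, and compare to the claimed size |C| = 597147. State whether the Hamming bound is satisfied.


V_q(n, t) = 991, q^n = 1073741824, Hamming bound = 1083493, |C| = 597147 ≤ bound (satisfied).

Step 1: Compute V_q(n, t) = Σ_{j=0}^2 C(n, j) (q−1)^j.
  j = 0: C(15,0)·(3)^0 = 1·1 = 1.
  j = 1: C(15,1)·(3)^1 = 15·3 = 45.
  j = 2: C(15,2)·(3)^2 = 105·9 = 945.
  V_q(n, t) = 1 + 45 + 945 = 991.
Step 2: q^n = 4^15 = 1073741824.
Step 3: Hamming bound ⌊q^n / V_q(n,t)⌋ = ⌊1073741824/991⌋ = 1083493.
Step 4: Compare |C| = 597147 to 1083493: satisfied.
The claimed |C| lies below the Hamming bound.


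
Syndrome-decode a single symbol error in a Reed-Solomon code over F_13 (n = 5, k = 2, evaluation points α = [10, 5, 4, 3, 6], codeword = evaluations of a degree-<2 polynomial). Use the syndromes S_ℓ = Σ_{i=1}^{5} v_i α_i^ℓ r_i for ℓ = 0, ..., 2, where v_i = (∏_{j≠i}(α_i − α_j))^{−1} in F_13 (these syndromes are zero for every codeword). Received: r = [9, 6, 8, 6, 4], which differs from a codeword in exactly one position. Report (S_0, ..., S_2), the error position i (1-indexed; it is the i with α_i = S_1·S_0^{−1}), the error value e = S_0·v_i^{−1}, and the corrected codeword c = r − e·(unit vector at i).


S = (3, 9, 1), error at position 4, error magnitude e = 9, c = [9, 6, 8, 10, 4].

Step 1: column multipliers v_i = (∏_{j≠i}(α_i − α_j))^{−1} mod 13.
  i = 1 (α = 10): (10−5)(10−4)(10−3)(10−6) = 5·6·7·4 = 840 ≡ 8, so v_1 = 8^{−1} = 5 (mod 13).
  i = 2 (α = 5): (5−10)(5−4)(5−3)(5−6) = (−5)·1·2·(−1) = 10 ≡ 10, so v_2 = 10^{−1} = 4 (mod 13).
  i = 3 (α = 4): (4−10)(4−5)(4−3)(4−6) = (−6)·(−1)·1·(−2) = −12 ≡ 1, so v_3 = 1^{−1} = 1 (mod 13).
  i = 4 (α = 3): (3−10)(3−5)(3−4)(3−6) = (−7)·(−2)·(−1)·(−3) = 42 ≡ 3, so v_4 = 3^{−1} = 9 (mod 13).
  i = 5 (α = 6): (6−10)(6−5)(6−4)(6−3) = (−4)·1·2·3 = −24 ≡ 2, so v_5 = 2^{−1} = 7 (mod 13).
  v = [5, 4, 1, 9, 7].
Step 2: syndromes of r = [9, 6, 8, 6, 4] (all sums mod 13).
  S_0 = Σ v_i r_i = 5·9 + 4·6 + 1·8 + 9·6 + 7·4 = 159 ≡ 3.
  S_1 = Σ v_i α_i r_i = 5·10·9 + 4·5·6 + 1·4·8 + 9·3·6 + 7·6·4 = 932 ≡ 9.
  α_i^2 mod 13 = [9, 12, 3, 9, 10].
  S_2 = Σ v_i α_i^2 r_i = 5·9·9 + 4·12·6 + 1·3·8 + 9·9·6 + 7·10·4 = 1483 ≡ 1.
  S = (3, 9, 1) ≠ 0, so r is not a codeword (an error is present).
Step 3: locate the error. For a single error e at position i, S_ℓ = v_i·e·α_i^ℓ, so α_err = S_1/S_0.
  S_0^{−1} = 3^{−1} = 9 (mod 13), so α_err = 9·9 = 81 ≡ 3 = α_4. Error position i = 4.
  Consistency check: S_2/S_1 = 1·3 = 3 ≡ 3 = α_err ✓ (single-error assumption holds).
Step 4: error magnitude e = S_0/v_4 = S_0·∏_{j≠4}(α_4 − α_j) = 3·3 = 9 ≡ 9 (mod 13).
Step 5: correct position 4: c_4 = r_4 − e = 6 − 9 ≡ 10 (mod 13). Hence c = [9, 6, 8, 10, 4].
  Check: interpolating c through the α_i gives m(x) = 3 + 11·x (degree < 2) with m(α_i) = c_i for every i, so c is indeed a codeword.


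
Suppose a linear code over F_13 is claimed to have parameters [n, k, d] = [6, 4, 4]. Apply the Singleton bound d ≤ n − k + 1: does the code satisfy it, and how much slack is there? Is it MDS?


Singleton RHS = n − k + 1 = 3, slack = -1, bound violated (no such code; not MDS).

Singleton bound: d ≤ n − k + 1.
Here n = 6, k = 4, so n − k + 1 = 3.
Given d = 4, check d ≤ 3: NO.
Slack = (n − k + 1) − d = -1.
The slack is negative: d = 4 exceeds n − k + 1 = 3 by 1, so the Singleton bound is violated and no linear [6, 4, 4]_13 code can exist. In particular it is not MDS (MDS requires d = n − k + 1 exactly).
Description: the claimed parameters are [6, 4, 4]_13; such a code would be impossible (violates the Singleton bound).


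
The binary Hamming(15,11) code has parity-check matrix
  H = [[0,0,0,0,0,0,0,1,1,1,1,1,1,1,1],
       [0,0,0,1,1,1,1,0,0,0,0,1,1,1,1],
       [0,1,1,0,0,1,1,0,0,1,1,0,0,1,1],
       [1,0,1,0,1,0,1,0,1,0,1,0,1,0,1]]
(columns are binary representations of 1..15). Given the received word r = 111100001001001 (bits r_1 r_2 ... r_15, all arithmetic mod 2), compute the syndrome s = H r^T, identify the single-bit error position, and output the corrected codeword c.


s = (1, 1, 1, 0)^T, error position = 14, corrected codeword c = 111100001001011

Compute s = H r^T mod 2 one row at a time:
  s_1 = 0 + 1 + 0 + 0 + 1 + 0 + 0 + 1 = 3 ≡ 1 (mod 2).
  s_2 = 1 + 0 + 0 + 0 + 1 + 0 + 0 + 1 = 3 ≡ 1 (mod 2).
  s_3 = 1 + 1 + 0 + 0 + 0 + 0 + 0 + 1 = 3 ≡ 1 (mod 2).
  s_4 = 1 + 1 + 0 + 0 + 1 + 0 + 0 + 1 = 4 ≡ 0 (mod 2).
s = (1, 1, 1, 0)^T — this equals column 14 of H (binary 1110), so error is at position 14.
Correct: flip bit 14 of r = 111100001001001 to get c = 111100001001011.


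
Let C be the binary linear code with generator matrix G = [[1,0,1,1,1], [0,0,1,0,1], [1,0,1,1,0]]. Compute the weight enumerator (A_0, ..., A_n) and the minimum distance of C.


Weight distribution: A_0 = 1, A_1 = 2, A_2 = 2, A_3 = 2, A_4 = 1. Minimum distance d = 1.

Enumerate all 2^3 = 8 messages m ∈ F_2^3.
For each, compute codeword c = mG in F_2^5, then tally its weight.
  m = 000 → c = 00000, weight = 0.
  m = 100 → c = 10111, weight = 4.
  m = 010 → c = 00101, weight = 2.
  m = 110 → c = 10010, weight = 2.
  m = 001 → c = 10110, weight = 3.
  m = 101 → c = 00001, weight = 1.
  m = 011 → c = 10011, weight = 3.
  m = 111 → c = 00100, weight = 1.
Tally weights:
  weight 0: 1 codewords.
  weight 1: 2 codewords.
  weight 2: 2 codewords.
  weight 3: 2 codewords.
  weight 4: 1 codewords.
Minimum distance d = smallest w > 0 with A_w > 0 = 1.
Sanity: Σ A_w = 8 = 2^3 = 8 ✓.


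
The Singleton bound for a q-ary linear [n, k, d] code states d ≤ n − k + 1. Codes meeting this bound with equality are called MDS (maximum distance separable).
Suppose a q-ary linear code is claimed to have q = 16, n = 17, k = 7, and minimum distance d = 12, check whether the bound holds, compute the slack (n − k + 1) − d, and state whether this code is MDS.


Singleton RHS = n − k + 1 = 11, slack = -1, bound violated (no such code; not MDS).

Singleton bound: d ≤ n − k + 1.
Here n = 17, k = 7, so n − k + 1 = 11.
Given d = 12, check d ≤ 11: NO.
Slack = (n − k + 1) − d = -1.
The slack is negative: d = 12 exceeds n − k + 1 = 11 by 1, so the Singleton bound is violated and no linear [17, 7, 12]_16 code can exist. In particular it is not MDS (MDS requires d = n − k + 1 exactly).
Description: the claimed parameters are [17, 7, 12]_16; such a code would be impossible (violates the Singleton bound).


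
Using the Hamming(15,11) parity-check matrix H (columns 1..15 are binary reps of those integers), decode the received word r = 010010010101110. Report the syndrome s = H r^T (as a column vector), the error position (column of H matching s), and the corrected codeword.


s = (1, 0, 1, 0)^T, error position = 10, corrected codeword c = 010010010001110

Compute s = H r^T mod 2 one row at a time:
  s_1 = 1 + 0 + 1 + 0 + 1 + 1 + 1 + 0 = 5 ≡ 1 (mod 2).
  s_2 = 0 + 1 + 0 + 0 + 1 + 1 + 1 + 0 = 4 ≡ 0 (mod 2).
  s_3 = 1 + 0 + 0 + 0 + 1 + 0 + 1 + 0 = 3 ≡ 1 (mod 2).
  s_4 = 0 + 0 + 1 + 0 + 0 + 0 + 1 + 0 = 2 ≡ 0 (mod 2).
s = (1, 0, 1, 0)^T — this equals column 10 of H (binary 1010), so error is at position 10.
Correct: flip bit 10 of r = 010010010101110 to get c = 010010010001110.


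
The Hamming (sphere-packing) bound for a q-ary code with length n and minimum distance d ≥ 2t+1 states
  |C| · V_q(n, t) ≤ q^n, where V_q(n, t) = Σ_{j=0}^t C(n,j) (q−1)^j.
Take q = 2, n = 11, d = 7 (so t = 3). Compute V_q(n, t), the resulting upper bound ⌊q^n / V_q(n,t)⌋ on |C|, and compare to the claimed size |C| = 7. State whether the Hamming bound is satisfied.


V_q(n, t) = 232, q^n = 2048, Hamming bound = 8, |C| = 7 ≤ bound (satisfied).

Step 1: Compute V_q(n, t) = Σ_{j=0}^3 C(n, j) (q−1)^j.
  j = 0: C(11,0)·(1)^0 = 1·1 = 1.
  j = 1: C(11,1)·(1)^1 = 11·1 = 11.
  j = 2: C(11,2)·(1)^2 = 55·1 = 55.
  j = 3: C(11,3)·(1)^3 = 165·1 = 165.
  V_q(n, t) = 1 + 11 + 55 + 165 = 232.
Step 2: q^n = 2^11 = 2048.
Step 3: Hamming bound ⌊q^n / V_q(n,t)⌋ = ⌊2048/232⌋ = 8.
Step 4: Compare |C| = 7 to 8: satisfied.
The claimed |C| lies below the Hamming bound.


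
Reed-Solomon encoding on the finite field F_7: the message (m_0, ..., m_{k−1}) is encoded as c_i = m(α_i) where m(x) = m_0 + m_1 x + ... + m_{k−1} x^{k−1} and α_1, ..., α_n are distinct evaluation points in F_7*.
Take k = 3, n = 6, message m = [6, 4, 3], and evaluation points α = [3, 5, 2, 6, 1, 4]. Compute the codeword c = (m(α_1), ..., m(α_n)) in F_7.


c = [3, 3, 5, 5, 6, 0]

Message polynomial: m(x) = 6 + 4·x + 3·x^2 (mod 7).
For each evaluation point α_i, compute m(α_i) mod 7:
  α_1 = 3: Horner steps 3 → 6 → 3, so m(3) = 3.
  α_2 = 5: Horner steps 3 → 5 → 3, so m(5) = 3.
  α_3 = 2: Horner steps 3 → 3 → 5, so m(2) = 5.
  α_4 = 6: Horner steps 3 → 1 → 5, so m(6) = 5.
  α_5 = 1: Horner steps 3 → 0 → 6, so m(1) = 6.
  α_6 = 4: Horner steps 3 → 2 → 0, so m(4) = 0.
Codeword c = [3, 3, 5, 5, 6, 0] ∈ F_7^6.


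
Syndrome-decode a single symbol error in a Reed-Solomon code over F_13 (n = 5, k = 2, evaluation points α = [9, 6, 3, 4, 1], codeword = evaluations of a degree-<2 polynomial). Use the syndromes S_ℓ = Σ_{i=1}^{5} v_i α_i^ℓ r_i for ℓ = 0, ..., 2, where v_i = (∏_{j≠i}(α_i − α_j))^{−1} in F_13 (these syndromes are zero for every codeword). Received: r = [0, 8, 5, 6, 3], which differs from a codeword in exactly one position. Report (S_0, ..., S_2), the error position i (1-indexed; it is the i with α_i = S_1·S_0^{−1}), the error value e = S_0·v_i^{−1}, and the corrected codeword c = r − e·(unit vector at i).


S = (3, 1, 9), error at position 1, error magnitude e = 2, c = [11, 8, 5, 6, 3].

Step 1: column multipliers v_i = (∏_{j≠i}(α_i − α_j))^{−1} mod 13.
  i = 1 (α = 9): (9−6)(9−3)(9−4)(9−1) = 3·6·5·8 = 720 ≡ 5, so v_1 = 5^{−1} = 8 (mod 13).
  i = 2 (α = 6): (6−9)(6−3)(6−4)(6−1) = (−3)·3·2·5 = −90 ≡ 1, so v_2 = 1^{−1} = 1 (mod 13).
  i = 3 (α = 3): (3−9)(3−6)(3−4)(3−1) = (−6)·(−3)·(−1)·2 = −36 ≡ 3, so v_3 = 3^{−1} = 9 (mod 13).
  i = 4 (α = 4): (4−9)(4−6)(4−3)(4−1) = (−5)·(−2)·1·3 = 30 ≡ 4, so v_4 = 4^{−1} = 10 (mod 13).
  i = 5 (α = 1): (1−9)(1−6)(1−3)(1−4) = (−8)·(−5)·(−2)·(−3) = 240 ≡ 6, so v_5 = 6^{−1} = 11 (mod 13).
  v = [8, 1, 9, 10, 11].
Step 2: syndromes of r = [0, 8, 5, 6, 3] (all sums mod 13).
  S_0 = Σ v_i r_i = 8·0 + 1·8 + 9·5 + 10·6 + 11·3 = 146 ≡ 3.
  S_1 = Σ v_i α_i r_i = 8·9·0 + 1·6·8 + 9·3·5 + 10·4·6 + 11·1·3 = 456 ≡ 1.
  α_i^2 mod 13 = [3, 10, 9, 3, 1].
  S_2 = Σ v_i α_i^2 r_i = 8·3·0 + 1·10·8 + 9·9·5 + 10·3·6 + 11·1·3 = 698 ≡ 9.
  S = (3, 1, 9) ≠ 0, so r is not a codeword (an error is present).
Step 3: locate the error. For a single error e at position i, S_ℓ = v_i·e·α_i^ℓ, so α_err = S_1/S_0.
  S_0^{−1} = 3^{−1} = 9 (mod 13), so α_err = 1·9 = 9 ≡ 9 = α_1. Error position i = 1.
  Consistency check: S_2/S_1 = 9·1 = 9 ≡ 9 = α_err ✓ (single-error assumption holds).
Step 4: error magnitude e = S_0/v_1 = S_0·∏_{j≠1}(α_1 − α_j) = 3·5 = 15 ≡ 2 (mod 13).
Step 5: correct position 1: c_1 = r_1 − e = 0 − 2 ≡ 11 (mod 13). Hence c = [11, 8, 5, 6, 3].
  Check: interpolating c through the α_i gives m(x) = 2 + 1·x (degree < 2) with m(α_i) = c_i for every i, so c is indeed a codeword.


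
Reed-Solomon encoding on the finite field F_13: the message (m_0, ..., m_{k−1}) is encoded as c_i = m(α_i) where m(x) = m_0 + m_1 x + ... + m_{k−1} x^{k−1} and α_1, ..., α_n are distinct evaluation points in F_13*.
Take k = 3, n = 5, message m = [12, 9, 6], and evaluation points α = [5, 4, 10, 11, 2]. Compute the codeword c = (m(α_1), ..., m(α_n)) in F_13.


c = [12, 1, 0, 5, 2]

Message polynomial: m(x) = 12 + 9·x + 6·x^2 (mod 13).
For each evaluation point α_i, compute m(α_i) mod 13:
  α_1 = 5: Horner steps 6 → 0 → 12, so m(5) = 12.
  α_2 = 4: Horner steps 6 → 7 → 1, so m(4) = 1.
  α_3 = 10: Horner steps 6 → 4 → 0, so m(10) = 0.
  α_4 = 11: Horner steps 6 → 10 → 5, so m(11) = 5.
  α_5 = 2: Horner steps 6 → 8 → 2, so m(2) = 2.
Codeword c = [12, 1, 0, 5, 2] ∈ F_13^5.


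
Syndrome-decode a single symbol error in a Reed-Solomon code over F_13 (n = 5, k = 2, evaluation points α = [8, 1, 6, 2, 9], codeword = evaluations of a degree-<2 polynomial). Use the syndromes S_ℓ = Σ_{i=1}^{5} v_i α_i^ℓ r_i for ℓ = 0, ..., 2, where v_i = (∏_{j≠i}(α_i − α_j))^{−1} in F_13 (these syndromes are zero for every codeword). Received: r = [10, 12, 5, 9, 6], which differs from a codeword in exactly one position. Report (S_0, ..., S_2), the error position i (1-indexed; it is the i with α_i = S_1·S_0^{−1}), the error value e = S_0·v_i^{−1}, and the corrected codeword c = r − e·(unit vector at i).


S = (1, 2, 4), error at position 4, error magnitude e = 1, c = [10, 12, 5, 8, 6].

Step 1: column multipliers v_i = (∏_{j≠i}(α_i − α_j))^{−1} mod 13.
  i = 1 (α = 8): (8−1)(8−6)(8−2)(8−9) = 7·2·6·(−1) = −84 ≡ 7, so v_1 = 7^{−1} = 2 (mod 13).
  i = 2 (α = 1): (1−8)(1−6)(1−2)(1−9) = (−7)·(−5)·(−1)·(−8) = 280 ≡ 7, so v_2 = 7^{−1} = 2 (mod 13).
  i = 3 (α = 6): (6−8)(6−1)(6−2)(6−9) = (−2)·5·4·(−3) = 120 ≡ 3, so v_3 = 3^{−1} = 9 (mod 13).
  i = 4 (α = 2): (2−8)(2−1)(2−6)(2−9) = (−6)·1·(−4)·(−7) = −168 ≡ 1, so v_4 = 1^{−1} = 1 (mod 13).
  i = 5 (α = 9): (9−8)(9−1)(9−6)(9−2) = 1·8·3·7 = 168 ≡ 12, so v_5 = 12^{−1} = 12 (mod 13).
  v = [2, 2, 9, 1, 12].
Step 2: syndromes of r = [10, 12, 5, 9, 6] (all sums mod 13).
  S_0 = Σ v_i r_i = 2·10 + 2·12 + 9·5 + 1·9 + 12·6 = 170 ≡ 1.
  S_1 = Σ v_i α_i r_i = 2·8·10 + 2·1·12 + 9·6·5 + 1·2·9 + 12·9·6 = 1120 ≡ 2.
  α_i^2 mod 13 = [12, 1, 10, 4, 3].
  S_2 = Σ v_i α_i^2 r_i = 2·12·10 + 2·1·12 + 9·10·5 + 1·4·9 + 12·3·6 = 966 ≡ 4.
  S = (1, 2, 4) ≠ 0, so r is not a codeword (an error is present).
Step 3: locate the error. For a single error e at position i, S_ℓ = v_i·e·α_i^ℓ, so α_err = S_1/S_0.
  S_0^{−1} = 1^{−1} = 1 (mod 13), so α_err = 2·1 = 2 ≡ 2 = α_4. Error position i = 4.
  Consistency check: S_2/S_1 = 4·7 = 28 ≡ 2 = α_err ✓ (single-error assumption holds).
Step 4: error magnitude e = S_0/v_4 = S_0·∏_{j≠4}(α_4 − α_j) = 1·1 = 1 ≡ 1 (mod 13).
Step 5: correct position 4: c_4 = r_4 − e = 9 − 1 ≡ 8 (mod 13). Hence c = [10, 12, 5, 8, 6].
  Check: interpolating c through the α_i gives m(x) = 3 + 9·x (degree < 2) with m(α_i) = c_i for every i, so c is indeed a codeword.


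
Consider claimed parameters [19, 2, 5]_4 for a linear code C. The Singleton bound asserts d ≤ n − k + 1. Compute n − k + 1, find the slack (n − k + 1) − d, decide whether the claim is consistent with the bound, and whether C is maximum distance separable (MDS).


Singleton RHS = n − k + 1 = 18, slack = 13, bound satisfied, not MDS.

Singleton bound: d ≤ n − k + 1.
Here n = 19, k = 2, so n − k + 1 = 18.
Given d = 5, check d ≤ 18: YES.
Slack = (n − k + 1) − d = 13.
The code is NOT MDS (slack = 13 > 0).
Description: the claimed parameters are [19, 2, 5]_4; such a code would be non-MDS.


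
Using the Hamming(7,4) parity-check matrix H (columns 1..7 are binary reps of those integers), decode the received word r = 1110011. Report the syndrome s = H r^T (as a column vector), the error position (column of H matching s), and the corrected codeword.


s = (0, 0, 1)^T, error position = 1, corrected codeword c = 0110011

Compute s = H r^T mod 2 one row at a time:
  s_1 = 0 + 0 + 1 + 1 = 2 ≡ 0 (mod 2).
  s_2 = 1 + 1 + 1 + 1 = 4 ≡ 0 (mod 2).
  s_3 = 1 + 1 + 0 + 1 = 3 ≡ 1 (mod 2).
s = (0, 0, 1)^T — this equals column 1 of H (binary 001), so error is at position 1.
Correct: flip bit 1 of r = 1110011 to get c = 0110011.


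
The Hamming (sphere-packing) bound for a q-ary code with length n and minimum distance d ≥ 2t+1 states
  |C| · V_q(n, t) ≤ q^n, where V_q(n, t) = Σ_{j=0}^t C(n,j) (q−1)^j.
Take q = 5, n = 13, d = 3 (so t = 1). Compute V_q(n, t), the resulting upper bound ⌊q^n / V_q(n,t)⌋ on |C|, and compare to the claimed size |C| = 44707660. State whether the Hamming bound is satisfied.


V_q(n, t) = 53, q^n = 1220703125, Hamming bound = 23032134, |C| = 44707660 > bound (violated).

Step 1: Compute V_q(n, t) = Σ_{j=0}^1 C(n, j) (q−1)^j.
  j = 0: C(13,0)·(4)^0 = 1·1 = 1.
  j = 1: C(13,1)·(4)^1 = 13·4 = 52.
  V_q(n, t) = 1 + 52 = 53.
Step 2: q^n = 5^13 = 1220703125.
Step 3: Hamming bound ⌊q^n / V_q(n,t)⌋ = ⌊1220703125/53⌋ = 23032134.
Step 4: Compare |C| = 44707660 to 23032134: violated.
The claimed |C| lies above the Hamming bound, so no 5-ary code of length 13 with d ≥ 3 can have 44707660 codewords.


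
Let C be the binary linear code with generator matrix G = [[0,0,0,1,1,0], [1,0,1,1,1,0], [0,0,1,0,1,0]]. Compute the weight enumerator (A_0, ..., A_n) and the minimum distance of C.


Weight distribution: A_0 = 1, A_2 = 6, A_4 = 1. Minimum distance d = 2.

Enumerate all 2^3 = 8 messages m ∈ F_2^3.
For each, compute codeword c = mG in F_2^6, then tally its weight.
  m = 000 → c = 000000, weight = 0.
  m = 100 → c = 000110, weight = 2.
  m = 010 → c = 101110, weight = 4.
  m = 110 → c = 101000, weight = 2.
  m = 001 → c = 001010, weight = 2.
  m = 101 → c = 001100, weight = 2.
  m = 011 → c = 100100, weight = 2.
  m = 111 → c = 100010, weight = 2.
Tally weights:
  weight 0: 1 codewords.
  weight 2: 6 codewords.
  weight 4: 1 codewords.
Minimum distance d = smallest w > 0 with A_w > 0 = 2.
Sanity: Σ A_w = 8 = 2^3 = 8 ✓.


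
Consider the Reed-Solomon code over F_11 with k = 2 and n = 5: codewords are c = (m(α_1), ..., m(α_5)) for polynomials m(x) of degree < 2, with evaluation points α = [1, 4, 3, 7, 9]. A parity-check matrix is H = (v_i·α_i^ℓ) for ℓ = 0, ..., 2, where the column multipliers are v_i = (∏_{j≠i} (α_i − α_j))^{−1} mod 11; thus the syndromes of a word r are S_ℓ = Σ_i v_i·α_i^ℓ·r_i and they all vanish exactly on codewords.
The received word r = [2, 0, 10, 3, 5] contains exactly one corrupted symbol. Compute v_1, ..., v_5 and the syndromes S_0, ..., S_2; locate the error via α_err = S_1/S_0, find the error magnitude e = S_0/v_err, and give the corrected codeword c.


S = (8, 8, 8), error at position 1, error magnitude e = 5, c = [8, 0, 10, 3, 5].

Step 1: column multipliers v_i = (∏_{j≠i}(α_i − α_j))^{−1} mod 11.
  i = 1 (α = 1): (1−4)(1−3)(1−7)(1−9) = (−3)·(−2)·(−6)·(−8) = 288 ≡ 2, so v_1 = 2^{−1} = 6 (mod 11).
  i = 2 (α = 4): (4−1)(4−3)(4−7)(4−9) = 3·1·(−3)·(−5) = 45 ≡ 1, so v_2 = 1^{−1} = 1 (mod 11).
  i = 3 (α = 3): (3−1)(3−4)(3−7)(3−9) = 2·(−1)·(−4)·(−6) = −48 ≡ 7, so v_3 = 7^{−1} = 8 (mod 11).
  i = 4 (α = 7): (7−1)(7−4)(7−3)(7−9) = 6·3·4·(−2) = −144 ≡ 10, so v_4 = 10^{−1} = 10 (mod 11).
  i = 5 (α = 9): (9−1)(9−4)(9−3)(9−7) = 8·5·6·2 = 480 ≡ 7, so v_5 = 7^{−1} = 8 (mod 11).
  v = [6, 1, 8, 10, 8].
Step 2: syndromes of r = [2, 0, 10, 3, 5] (all sums mod 11).
  S_0 = Σ v_i r_i = 6·2 + 1·0 + 8·10 + 10·3 + 8·5 = 162 ≡ 8.
  S_1 = Σ v_i α_i r_i = 6·1·2 + 1·4·0 + 8·3·10 + 10·7·3 + 8·9·5 = 822 ≡ 8.
  α_i^2 mod 11 = [1, 5, 9, 5, 4].
  S_2 = Σ v_i α_i^2 r_i = 6·1·2 + 1·5·0 + 8·9·10 + 10·5·3 + 8·4·5 = 1042 ≡ 8.
  S = (8, 8, 8) ≠ 0, so r is not a codeword (an error is present).
Step 3: locate the error. For a single error e at position i, S_ℓ = v_i·e·α_i^ℓ, so α_err = S_1/S_0.
  S_0^{−1} = 8^{−1} = 7 (mod 11), so α_err = 8·7 = 56 ≡ 1 = α_1. Error position i = 1.
  Consistency check: S_2/S_1 = 8·7 = 56 ≡ 1 = α_err ✓ (single-error assumption holds).
Step 4: error magnitude e = S_0/v_1 = S_0·∏_{j≠1}(α_1 − α_j) = 8·2 = 16 ≡ 5 (mod 11).
Step 5: correct position 1: c_1 = r_1 − e = 2 − 5 ≡ 8 (mod 11). Hence c = [8, 0, 10, 3, 5].
  Check: interpolating c through the α_i gives m(x) = 7 + 1·x (degree < 2) with m(α_i) = c_i for every i, so c is indeed a codeword.


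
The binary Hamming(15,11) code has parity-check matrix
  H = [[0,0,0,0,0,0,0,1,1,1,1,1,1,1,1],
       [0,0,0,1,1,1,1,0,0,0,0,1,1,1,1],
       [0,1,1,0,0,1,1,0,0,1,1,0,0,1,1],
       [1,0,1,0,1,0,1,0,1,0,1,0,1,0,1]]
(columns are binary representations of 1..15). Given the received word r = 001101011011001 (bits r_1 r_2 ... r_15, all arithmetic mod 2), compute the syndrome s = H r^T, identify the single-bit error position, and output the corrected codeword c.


s = (1, 0, 0, 0)^T, error position = 8, corrected codeword c = 001101001011001

Compute s = H r^T mod 2 one row at a time:
  s_1 = 1 + 1 + 0 + 1 + 1 + 0 + 0 + 1 = 5 ≡ 1 (mod 2).
  s_2 = 1 + 0 + 1 + 0 + 1 + 0 + 0 + 1 = 4 ≡ 0 (mod 2).
  s_3 = 0 + 1 + 1 + 0 + 0 + 1 + 0 + 1 = 4 ≡ 0 (mod 2).
  s_4 = 0 + 1 + 0 + 0 + 1 + 1 + 0 + 1 = 4 ≡ 0 (mod 2).
s = (1, 0, 0, 0)^T — this equals column 8 of H (binary 1000), so error is at position 8.
Correct: flip bit 8 of r = 001101011011001 to get c = 001101001011001.


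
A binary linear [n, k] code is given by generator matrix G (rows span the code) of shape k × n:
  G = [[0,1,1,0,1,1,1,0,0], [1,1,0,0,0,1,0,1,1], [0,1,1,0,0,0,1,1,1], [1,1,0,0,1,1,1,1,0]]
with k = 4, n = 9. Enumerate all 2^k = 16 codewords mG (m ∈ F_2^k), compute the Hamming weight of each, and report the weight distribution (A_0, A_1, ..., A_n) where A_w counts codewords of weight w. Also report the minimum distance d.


Weight distribution: A_0 = 1, A_3 = 4, A_4 = 5, A_5 = 4, A_6 = 2. Minimum distance d = 3.

Enumerate all 2^4 = 16 messages m ∈ F_2^4.
For each, compute codeword c = mG in F_2^9, then tally its weight.
  m = 0000 → c = 000000000, weight = 0.
  m = 1000 → c = 011011100, weight = 5.
  m = 0100 → c = 110001011, weight = 5.
  m = 1100 → c = 101010111, weight = 6.
  m = 0010 → c = 011000111, weight = 5.
  m = 1010 → c = 000011011, weight = 4.
  m = 0110 → c = 101001100, weight = 4.
  m = 1110 → c = 110010000, weight = 3.
  m = 0001 → c = 110011110, weight = 6.
  m = 1001 → c = 101000010, weight = 3.
  m = 0101 → c = 000010101, weight = 3.
  m = 1101 → c = 011001001, weight = 4.
  m = 0011 → c = 101011001, weight = 5.
  m = 1011 → c = 110000101, weight = 4.
  m = 0111 → c = 011010010, weight = 4.
  m = 1111 → c = 000001110, weight = 3.
Tally weights:
  weight 0: 1 codewords.
  weight 3: 4 codewords.
  weight 4: 5 codewords.
  weight 5: 4 codewords.
  weight 6: 2 codewords.
Minimum distance d = smallest w > 0 with A_w > 0 = 3.
Sanity: Σ A_w = 16 = 2^4 = 16 ✓.


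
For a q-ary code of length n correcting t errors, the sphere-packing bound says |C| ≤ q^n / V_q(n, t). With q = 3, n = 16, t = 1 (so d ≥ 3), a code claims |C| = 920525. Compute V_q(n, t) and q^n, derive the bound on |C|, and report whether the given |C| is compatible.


V_q(n, t) = 33, q^n = 43046721, Hamming bound = 1304446, |C| = 920525 ≤ bound (satisfied).

Step 1: Compute V_q(n, t) = Σ_{j=0}^1 C(n, j) (q−1)^j.
  j = 0: C(16,0)·(2)^0 = 1·1 = 1.
  j = 1: C(16,1)·(2)^1 = 16·2 = 32.
  V_q(n, t) = 1 + 32 = 33.
Step 2: q^n = 3^16 = 43046721.
Step 3: Hamming bound ⌊q^n / V_q(n,t)⌋ = ⌊43046721/33⌋ = 1304446.
Step 4: Compare |C| = 920525 to 1304446: satisfied.
The claimed |C| lies below the Hamming bound.


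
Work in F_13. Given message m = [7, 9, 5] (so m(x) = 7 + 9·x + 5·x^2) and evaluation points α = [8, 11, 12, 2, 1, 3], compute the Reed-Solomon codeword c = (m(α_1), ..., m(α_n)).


c = [9, 9, 3, 6, 8, 1]

Message polynomial: m(x) = 7 + 9·x + 5·x^2 (mod 13).
For each evaluation point α_i, compute m(α_i) mod 13:
  α_1 = 8: Horner steps 5 → 10 → 9, so m(8) = 9.
  α_2 = 11: Horner steps 5 → 12 → 9, so m(11) = 9.
  α_3 = 12: Horner steps 5 → 4 → 3, so m(12) = 3.
  α_4 = 2: Horner steps 5 → 6 → 6, so m(2) = 6.
  α_5 = 1: Horner steps 5 → 1 → 8, so m(1) = 8.
  α_6 = 3: Horner steps 5 → 11 → 1, so m(3) = 1.
Codeword c = [9, 9, 3, 6, 8, 1] ∈ F_13^6.


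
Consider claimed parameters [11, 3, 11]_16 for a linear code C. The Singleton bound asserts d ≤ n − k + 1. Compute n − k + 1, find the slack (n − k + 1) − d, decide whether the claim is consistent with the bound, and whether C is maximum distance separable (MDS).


Singleton RHS = n − k + 1 = 9, slack = -2, bound violated (no such code; not MDS).

Singleton bound: d ≤ n − k + 1.
Here n = 11, k = 3, so n − k + 1 = 9.
Given d = 11, check d ≤ 9: NO.
Slack = (n − k + 1) − d = -2.
The slack is negative: d = 11 exceeds n − k + 1 = 9 by 2, so the Singleton bound is violated and no linear [11, 3, 11]_16 code can exist. In particular it is not MDS (MDS requires d = n − k + 1 exactly).
Description: the claimed parameters are [11, 3, 11]_16; such a code would be impossible (violates the Singleton bound).


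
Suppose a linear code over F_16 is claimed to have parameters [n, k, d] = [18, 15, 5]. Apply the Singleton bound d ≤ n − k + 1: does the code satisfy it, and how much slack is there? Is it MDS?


Singleton RHS = n − k + 1 = 4, slack = -1, bound violated (no such code; not MDS).

Singleton bound: d ≤ n − k + 1.
Here n = 18, k = 15, so n − k + 1 = 4.
Given d = 5, check d ≤ 4: NO.
Slack = (n − k + 1) − d = -1.
The slack is negative: d = 5 exceeds n − k + 1 = 4 by 1, so the Singleton bound is violated and no linear [18, 15, 5]_16 code can exist. In particular it is not MDS (MDS requires d = n − k + 1 exactly).
Description: the claimed parameters are [18, 15, 5]_16; such a code would be impossible (violates the Singleton bound).


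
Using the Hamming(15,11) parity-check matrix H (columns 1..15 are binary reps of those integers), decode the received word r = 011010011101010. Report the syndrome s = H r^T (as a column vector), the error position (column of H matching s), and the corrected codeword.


s = (1, 1, 0, 1)^T, error position = 13, corrected codeword c = 011010011101110

Compute s = H r^T mod 2 one row at a time:
  s_1 = 1 + 1 + 1 + 0 + 1 + 0 + 1 + 0 = 5 ≡ 1 (mod 2).
  s_2 = 0 + 1 + 0 + 0 + 1 + 0 + 1 + 0 = 3 ≡ 1 (mod 2).
  s_3 = 1 + 1 + 0 + 0 + 1 + 0 + 1 + 0 = 4 ≡ 0 (mod 2).
  s_4 = 0 + 1 + 1 + 0 + 1 + 0 + 0 + 0 = 3 ≡ 1 (mod 2).
s = (1, 1, 0, 1)^T — this equals column 13 of H (binary 1101), so error is at position 13.
Correct: flip bit 13 of r = 011010011101010 to get c = 011010011101110.


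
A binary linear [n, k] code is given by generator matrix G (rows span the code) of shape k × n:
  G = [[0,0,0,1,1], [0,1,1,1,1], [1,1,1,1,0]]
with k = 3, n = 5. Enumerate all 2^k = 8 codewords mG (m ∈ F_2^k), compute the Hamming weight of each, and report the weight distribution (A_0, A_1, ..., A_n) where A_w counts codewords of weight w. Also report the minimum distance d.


Weight distribution: A_0 = 1, A_2 = 4, A_4 = 3. Minimum distance d = 2.

Enumerate all 2^3 = 8 messages m ∈ F_2^3.
For each, compute codeword c = mG in F_2^5, then tally its weight.
  m = 000 → c = 00000, weight = 0.
  m = 100 → c = 00011, weight = 2.
  m = 010 → c = 01111, weight = 4.
  m = 110 → c = 01100, weight = 2.
  m = 001 → c = 11110, weight = 4.
  m = 101 → c = 11101, weight = 4.
  m = 011 → c = 10001, weight = 2.
  m = 111 → c = 10010, weight = 2.
Tally weights:
  weight 0: 1 codewords.
  weight 2: 4 codewords.
  weight 4: 3 codewords.
Minimum distance d = smallest w > 0 with A_w > 0 = 2.
Sanity: Σ A_w = 8 = 2^3 = 8 ✓.


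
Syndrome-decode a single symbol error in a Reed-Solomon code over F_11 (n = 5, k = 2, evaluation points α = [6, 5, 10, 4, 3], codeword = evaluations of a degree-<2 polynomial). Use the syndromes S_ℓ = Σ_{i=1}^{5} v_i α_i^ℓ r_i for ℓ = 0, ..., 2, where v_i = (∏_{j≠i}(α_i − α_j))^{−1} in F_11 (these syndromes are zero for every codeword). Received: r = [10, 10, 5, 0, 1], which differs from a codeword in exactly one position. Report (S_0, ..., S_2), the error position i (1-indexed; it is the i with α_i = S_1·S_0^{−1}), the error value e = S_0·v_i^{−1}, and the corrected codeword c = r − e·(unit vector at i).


S = (5, 8, 4), error at position 1, error magnitude e = 1, c = [9, 10, 5, 0, 1].

Step 1: column multipliers v_i = (∏_{j≠i}(α_i − α_j))^{−1} mod 11.
  i = 1 (α = 6): (6−5)(6−10)(6−4)(6−3) = 1·(−4)·2·3 = −24 ≡ 9, so v_1 = 9^{−1} = 5 (mod 11).
  i = 2 (α = 5): (5−6)(5−10)(5−4)(5−3) = (−1)·(−5)·1·2 = 10 ≡ 10, so v_2 = 10^{−1} = 10 (mod 11).
  i = 3 (α = 10): (10−6)(10−5)(10−4)(10−3) = 4·5·6·7 = 840 ≡ 4, so v_3 = 4^{−1} = 3 (mod 11).
  i = 4 (α = 4): (4−6)(4−5)(4−10)(4−3) = (−2)·(−1)·(−6)·1 = −12 ≡ 10, so v_4 = 10^{−1} = 10 (mod 11).
  i = 5 (α = 3): (3−6)(3−5)(3−10)(3−4) = (−3)·(−2)·(−7)·(−1) = 42 ≡ 9, so v_5 = 9^{−1} = 5 (mod 11).
  v = [5, 10, 3, 10, 5].
Step 2: syndromes of r = [10, 10, 5, 0, 1] (all sums mod 11).
  S_0 = Σ v_i r_i = 5·10 + 10·10 + 3·5 + 10·0 + 5·1 = 170 ≡ 5.
  S_1 = Σ v_i α_i r_i = 5·6·10 + 10·5·10 + 3·10·5 + 10·4·0 + 5·3·1 = 965 ≡ 8.
  α_i^2 mod 11 = [3, 3, 1, 5, 9].
  S_2 = Σ v_i α_i^2 r_i = 5·3·10 + 10·3·10 + 3·1·5 + 10·5·0 + 5·9·1 = 510 ≡ 4.
  S = (5, 8, 4) ≠ 0, so r is not a codeword (an error is present).
Step 3: locate the error. For a single error e at position i, S_ℓ = v_i·e·α_i^ℓ, so α_err = S_1/S_0.
  S_0^{−1} = 5^{−1} = 9 (mod 11), so α_err = 8·9 = 72 ≡ 6 = α_1. Error position i = 1.
  Consistency check: S_2/S_1 = 4·7 = 28 ≡ 6 = α_err ✓ (single-error assumption holds).
Step 4: error magnitude e = S_0/v_1 = S_0·∏_{j≠1}(α_1 − α_j) = 5·9 = 45 ≡ 1 (mod 11).
Step 5: correct position 1: c_1 = r_1 − e = 10 − 1 ≡ 9 (mod 11). Hence c = [9, 10, 5, 0, 1].
  Check: interpolating c through the α_i gives m(x) = 4 + 10·x (degree < 2) with m(α_i) = c_i for every i, so c is indeed a codeword.


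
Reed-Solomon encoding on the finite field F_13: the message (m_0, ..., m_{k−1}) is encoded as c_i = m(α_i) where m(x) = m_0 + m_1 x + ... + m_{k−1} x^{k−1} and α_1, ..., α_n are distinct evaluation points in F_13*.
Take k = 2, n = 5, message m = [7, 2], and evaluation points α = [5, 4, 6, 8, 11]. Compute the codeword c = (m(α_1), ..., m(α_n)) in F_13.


c = [4, 2, 6, 10, 3]

Message polynomial: m(x) = 7 + 2·x (mod 13).
For each evaluation point α_i, compute m(α_i) mod 13:
  α_1 = 5: Horner steps 2 → 4, so m(5) = 4.
  α_2 = 4: Horner steps 2 → 2, so m(4) = 2.
  α_3 = 6: Horner steps 2 → 6, so m(6) = 6.
  α_4 = 8: Horner steps 2 → 10, so m(8) = 10.
  α_5 = 11: Horner steps 2 → 3, so m(11) = 3.
Codeword c = [4, 2, 6, 10, 3] ∈ F_13^5.


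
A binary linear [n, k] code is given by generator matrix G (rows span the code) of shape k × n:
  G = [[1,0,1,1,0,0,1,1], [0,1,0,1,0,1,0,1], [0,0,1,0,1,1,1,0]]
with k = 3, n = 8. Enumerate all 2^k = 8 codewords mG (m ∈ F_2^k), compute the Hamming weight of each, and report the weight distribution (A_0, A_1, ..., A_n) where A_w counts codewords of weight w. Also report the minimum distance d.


Weight distribution: A_0 = 1, A_3 = 1, A_4 = 2, A_5 = 3, A_6 = 1. Minimum distance d = 3.

Enumerate all 2^3 = 8 messages m ∈ F_2^3.
For each, compute codeword c = mG in F_2^8, then tally its weight.
  m = 000 → c = 00000000, weight = 0.
  m = 100 → c = 10110011, weight = 5.
  m = 010 → c = 01010101, weight = 4.
  m = 110 → c = 11100110, weight = 5.
  m = 001 → c = 00101110, weight = 4.
  m = 101 → c = 10011101, weight = 5.
  m = 011 → c = 01111011, weight = 6.
  m = 111 → c = 11001000, weight = 3.
Tally weights:
  weight 0: 1 codewords.
  weight 3: 1 codewords.
  weight 4: 2 codewords.
  weight 5: 3 codewords.
  weight 6: 1 codewords.
Minimum distance d = smallest w > 0 with A_w > 0 = 3.
Sanity: Σ A_w = 8 = 2^3 = 8 ✓.


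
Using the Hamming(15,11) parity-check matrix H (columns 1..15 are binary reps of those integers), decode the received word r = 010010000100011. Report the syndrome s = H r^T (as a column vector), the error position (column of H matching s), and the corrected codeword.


s = (1, 1, 0, 0)^T, error position = 12, corrected codeword c = 010010000101011

Compute s = H r^T mod 2 one row at a time:
  s_1 = 0 + 0 + 1 + 0 + 0 + 0 + 1 + 1 = 3 ≡ 1 (mod 2).
  s_2 = 0 + 1 + 0 + 0 + 0 + 0 + 1 + 1 = 3 ≡ 1 (mod 2).
  s_3 = 1 + 0 + 0 + 0 + 1 + 0 + 1 + 1 = 4 ≡ 0 (mod 2).
  s_4 = 0 + 0 + 1 + 0 + 0 + 0 + 0 + 1 = 2 ≡ 0 (mod 2).
s = (1, 1, 0, 0)^T — this equals column 12 of H (binary 1100), so error is at position 12.
Correct: flip bit 12 of r = 010010000100011 to get c = 010010000101011.


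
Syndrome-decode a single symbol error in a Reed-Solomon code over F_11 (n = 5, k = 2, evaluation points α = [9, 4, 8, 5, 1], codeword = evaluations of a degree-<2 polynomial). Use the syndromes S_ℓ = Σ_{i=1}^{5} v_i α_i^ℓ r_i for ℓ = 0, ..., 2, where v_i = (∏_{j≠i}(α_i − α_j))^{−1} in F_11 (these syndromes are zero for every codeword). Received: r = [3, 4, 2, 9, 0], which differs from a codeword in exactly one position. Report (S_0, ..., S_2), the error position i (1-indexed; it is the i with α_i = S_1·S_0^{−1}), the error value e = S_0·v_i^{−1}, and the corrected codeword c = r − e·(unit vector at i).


S = (3, 5, 1), error at position 1, error magnitude e = 7, c = [7, 4, 2, 9, 0].

Step 1: column multipliers v_i = (∏_{j≠i}(α_i − α_j))^{−1} mod 11.
  i = 1 (α = 9): (9−4)(9−8)(9−5)(9−1) = 5·1·4·8 = 160 ≡ 6, so v_1 = 6^{−1} = 2 (mod 11).
  i = 2 (α = 4): (4−9)(4−8)(4−5)(4−1) = (−5)·(−4)·(−1)·3 = −60 ≡ 6, so v_2 = 6^{−1} = 2 (mod 11).
  i = 3 (α = 8): (8−9)(8−4)(8−5)(8−1) = (−1)·4·3·7 = −84 ≡ 4, so v_3 = 4^{−1} = 3 (mod 11).
  i = 4 (α = 5): (5−9)(5−4)(5−8)(5−1) = (−4)·1·(−3)·4 = 48 ≡ 4, so v_4 = 4^{−1} = 3 (mod 11).
  i = 5 (α = 1): (1−9)(1−4)(1−8)(1−5) = (−8)·(−3)·(−7)·(−4) = 672 ≡ 1, so v_5 = 1^{−1} = 1 (mod 11).
  v = [2, 2, 3, 3, 1].
Step 2: syndromes of r = [3, 4, 2, 9, 0] (all sums mod 11).
  S_0 = Σ v_i r_i = 2·3 + 2·4 + 3·2 + 3·9 + 1·0 = 47 ≡ 3.
  S_1 = Σ v_i α_i r_i = 2·9·3 + 2·4·4 + 3·8·2 + 3·5·9 + 1·1·0 = 269 ≡ 5.
  α_i^2 mod 11 = [4, 5, 9, 3, 1].
  S_2 = Σ v_i α_i^2 r_i = 2·4·3 + 2·5·4 + 3·9·2 + 3·3·9 + 1·1·0 = 199 ≡ 1.
  S = (3, 5, 1) ≠ 0, so r is not a codeword (an error is present).
Step 3: locate the error. For a single error e at position i, S_ℓ = v_i·e·α_i^ℓ, so α_err = S_1/S_0.
  S_0^{−1} = 3^{−1} = 4 (mod 11), so α_err = 5·4 = 20 ≡ 9 = α_1. Error position i = 1.
  Consistency check: S_2/S_1 = 1·9 = 9 ≡ 9 = α_err ✓ (single-error assumption holds).
Step 4: error magnitude e = S_0/v_1 = S_0·∏_{j≠1}(α_1 − α_j) = 3·6 = 18 ≡ 7 (mod 11).
Step 5: correct position 1: c_1 = r_1 − e = 3 − 7 ≡ 7 (mod 11). Hence c = [7, 4, 2, 9, 0].
  Check: interpolating c through the α_i gives m(x) = 6 + 5·x (degree < 2) with m(α_i) = c_i for every i, so c is indeed a codeword.


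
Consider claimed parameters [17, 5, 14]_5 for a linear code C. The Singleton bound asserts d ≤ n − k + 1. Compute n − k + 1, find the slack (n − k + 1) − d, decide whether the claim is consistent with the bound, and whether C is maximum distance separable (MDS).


Singleton RHS = n − k + 1 = 13, slack = -1, bound violated (no such code; not MDS).

Singleton bound: d ≤ n − k + 1.
Here n = 17, k = 5, so n − k + 1 = 13.
Given d = 14, check d ≤ 13: NO.
Slack = (n − k + 1) − d = -1.
The slack is negative: d = 14 exceeds n − k + 1 = 13 by 1, so the Singleton bound is violated and no linear [17, 5, 14]_5 code can exist. In particular it is not MDS (MDS requires d = n − k + 1 exactly).
Description: the claimed parameters are [17, 5, 14]_5; such a code would be impossible (violates the Singleton bound).


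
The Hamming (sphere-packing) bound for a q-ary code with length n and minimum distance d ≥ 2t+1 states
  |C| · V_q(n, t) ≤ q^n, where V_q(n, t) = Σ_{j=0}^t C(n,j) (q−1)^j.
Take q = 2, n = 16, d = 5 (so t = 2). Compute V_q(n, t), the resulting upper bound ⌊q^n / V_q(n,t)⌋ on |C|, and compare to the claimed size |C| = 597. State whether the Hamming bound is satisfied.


V_q(n, t) = 137, q^n = 65536, Hamming bound = 478, |C| = 597 > bound (violated).

Step 1: Compute V_q(n, t) = Σ_{j=0}^2 C(n, j) (q−1)^j.
  j = 0: C(16,0)·(1)^0 = 1·1 = 1.
  j = 1: C(16,1)·(1)^1 = 16·1 = 16.
  j = 2: C(16,2)·(1)^2 = 120·1 = 120.
  V_q(n, t) = 1 + 16 + 120 = 137.
Step 2: q^n = 2^16 = 65536.
Step 3: Hamming bound ⌊q^n / V_q(n,t)⌋ = ⌊65536/137⌋ = 478.
Step 4: Compare |C| = 597 to 478: violated.
The claimed |C| lies above the Hamming bound, so no 2-ary code of length 16 with d ≥ 5 can have 597 codewords.


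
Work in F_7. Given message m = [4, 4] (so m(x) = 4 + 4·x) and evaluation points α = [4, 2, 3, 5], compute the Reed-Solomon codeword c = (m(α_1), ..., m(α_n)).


c = [6, 5, 2, 3]

Message polynomial: m(x) = 4 + 4·x (mod 7).
For each evaluation point α_i, compute m(α_i) mod 7:
  α_1 = 4: Horner steps 4 → 6, so m(4) = 6.
  α_2 = 2: Horner steps 4 → 5, so m(2) = 5.
  α_3 = 3: Horner steps 4 → 2, so m(3) = 2.
  α_4 = 5: Horner steps 4 → 3, so m(5) = 3.
Codeword c = [6, 5, 2, 3] ∈ F_7^4.


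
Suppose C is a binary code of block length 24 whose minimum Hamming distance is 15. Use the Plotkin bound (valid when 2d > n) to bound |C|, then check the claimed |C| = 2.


Plotkin bound M ≤ 4; given |C| = 2 ≤ bound (satisfied).

Check applicability: 2d = 30, n = 24.
2d − n = 6 > 0, so Plotkin applies.
Compute d/(2d−n) = 15/6 ≈ 2.5000.
⌊d/(2d−n)⌋ = 2.
Plotkin bound: M ≤ 2·2 = 4.
Given |C| = 2, check: satisfied.
This |C| is below the Plotkin bound.
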